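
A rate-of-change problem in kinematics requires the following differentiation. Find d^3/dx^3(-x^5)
Apply power rule 3 times:
d^1: -5x^4
d^2: -20x^3
d^3: -60x^2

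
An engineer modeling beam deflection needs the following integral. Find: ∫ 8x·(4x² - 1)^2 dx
Let u=4x² - 1, du=8x dx
∫ u^2 du=u^3/3+C

Answer: (4x² - 1)^3/3+C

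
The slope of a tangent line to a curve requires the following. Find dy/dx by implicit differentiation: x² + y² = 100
Differentiate both sides: 2x+2y·(dy/dx) = 0
Solve: dy/dx = -2x/(2y) = -x/y

Answer: dy/dx = -x/y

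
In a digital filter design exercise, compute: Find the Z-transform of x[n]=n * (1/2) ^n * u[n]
Using the property Z{n*a^n*u[n]}=az/(z-a)^2
With a=1/2: X(z)=(1/2)z/(z - 1/2)^2, |z| > 1/2

Answer: (1/2)z/(z - 1/2)^2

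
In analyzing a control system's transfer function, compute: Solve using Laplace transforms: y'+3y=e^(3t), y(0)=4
Take L: sY - 4+3Y = 1/(s-3)
Y(s+3) = 1/(s-3)+4
Y = 1/((s-3)(s+3))+4/(s+3)
Partial fractions: 1/((s-3)(s+3)) = (1/6)/(s-3) - (1/6)/(s+3)
So Y = (1/6)/(s-3)+(23/6)/(s+3)
Inverse Laplace transform (L^(-1){1/(s-3)} = e^(3t), L^(-1){1/(s+3)} = e^(-3t)):

Answer: y(t) = (1/6)·e^(3t)+(23/6)·e^(-3t)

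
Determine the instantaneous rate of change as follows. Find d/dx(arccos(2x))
d/dx[arccos(u)] = -u'/√(1-u²), u = 2x, u' = 2

Answer: -2/√(1-4x²)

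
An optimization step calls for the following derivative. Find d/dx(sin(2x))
Chain rule: d/dx[sin(u)] = cos(u)·u' where u = 2x
u' = 2

Answer: 2·cos(2x)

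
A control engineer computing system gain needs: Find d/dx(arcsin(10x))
d/dx[arcsin(u)]=u'/√(1-u²), u=10x, u'=10

Answer: 10/√(1-100x²)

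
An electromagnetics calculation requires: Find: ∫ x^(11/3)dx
Power rule: ∫ x^(11/3) dx=x^(14/3)/(14/3)+C

Answer: (3/14)·x^(14/3)+C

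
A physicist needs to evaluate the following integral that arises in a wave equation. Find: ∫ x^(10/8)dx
Power rule: ∫ x^(5/4) dx = x^(9/4)/(9/4)+C

Answer: (4/9)·x^(9/4)+C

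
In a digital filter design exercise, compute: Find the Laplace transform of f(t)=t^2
L{t^n} = n!/s^(n + 1)
L{t^2} = 2!/s^3 = 2/s^3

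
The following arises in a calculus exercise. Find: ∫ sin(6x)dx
Using substitution u = 6x: ∫ sin(u) du/6 = -cos(u)/6+C

Answer: (-1/6)cos(6x)+C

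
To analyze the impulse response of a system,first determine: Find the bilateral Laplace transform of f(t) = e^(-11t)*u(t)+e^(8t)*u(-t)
For e^(-11t) * u(t): L = 1/(s + 11), Re(s) > -11
For e^(8t) * u(-t): L = -1/(s-8), Re(s) < 8
Combined: F(s) = 1/(s + 11) - 1/(s-8), -11 < Re(s) < 8

Answer: 1/(s + 11) - 1/(s-8), ROC: -11 < Re(s) < 8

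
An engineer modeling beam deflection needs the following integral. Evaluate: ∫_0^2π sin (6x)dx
Antiderivative: -cos(6x)/6
Evaluate at bounds: [-cos(6·2π)/6] - [-cos(6·0)/6]
= (-(1) + (1))/6 = 0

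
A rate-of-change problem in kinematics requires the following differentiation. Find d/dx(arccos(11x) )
d/dx[arccos(u)] = -u'/√(1-u²), u = 11x, u' = 11

Answer: -11/√(1-121x²)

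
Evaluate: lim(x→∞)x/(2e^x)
Apply L'Hôpital 1 times (∞/∞ each time):
Eventually get 1!/(2e^x) → 0

Answer: 0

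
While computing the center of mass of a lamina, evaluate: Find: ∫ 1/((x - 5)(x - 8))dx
Partial fractions: 1/((x-5)(x-8))=A/(x-5) + B/(x-8)
A=-1/3, B=1/3
∫ [-1/3· 1/(x-5) + 1/3· 1/(x-8)] dx
=(1/3)[ln|x-8| - ln|x-5|] + C

Answer: (1/3)·ln|(x-8)/(x-5)| + C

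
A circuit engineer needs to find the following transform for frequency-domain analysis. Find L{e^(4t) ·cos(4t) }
First shifting: L{e^(at)f(t)}=F(s-a)
L{cos(4t)}=s/(s² + 16)
Shift: (s-4)/((s-4)² + 16)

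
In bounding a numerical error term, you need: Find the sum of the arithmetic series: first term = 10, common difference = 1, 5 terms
Last term: a_n = 10 + (5 - 1)·1 = 14
Sum = n(a_1 + a_n)/2 = 5(10 + 14)/2 = 60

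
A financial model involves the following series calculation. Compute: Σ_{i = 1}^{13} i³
Using formula: Σ i^3=[n(n+1)/2]²=[13·14/2]²=8281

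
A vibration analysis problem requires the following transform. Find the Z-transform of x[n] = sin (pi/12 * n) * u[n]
Z{sin(w0*n)*u[n]}=z*sin(w0)/(z^2 - 2z*cos(w0) + 1)
With w0=pi/12: X(z)=z*sin(pi/12)/(z^2 - 2z*cos(pi/12) + 1)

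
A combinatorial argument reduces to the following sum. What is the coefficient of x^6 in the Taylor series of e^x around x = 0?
Taylor series of e^x = Σ x^n/n!
Coefficient of x^6 = 1/6! = 1/720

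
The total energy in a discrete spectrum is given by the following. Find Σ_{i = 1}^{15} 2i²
=2·n(n+1)(2n+1)/6=2·15·16·31/6=2480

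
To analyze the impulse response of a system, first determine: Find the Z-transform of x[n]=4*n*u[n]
Z{n * u[n]} = z/(z-1)^2
By linearity: Z{4 * n * u[n]} = 4z/(z-1)^2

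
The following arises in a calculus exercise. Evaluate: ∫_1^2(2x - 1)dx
Step 1: Find antiderivative F(x)=x^2 - x
Step 2: F(2) - F(1)=2 - (0)=2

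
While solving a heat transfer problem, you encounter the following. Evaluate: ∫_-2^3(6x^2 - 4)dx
Step 1: Find antiderivative F(x) = 2x^3-4x
Step 2: F(3) - F(-2) = 42 - (-8) = 50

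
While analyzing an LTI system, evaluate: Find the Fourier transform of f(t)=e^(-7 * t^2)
The Fourier transform of a Gaussian e^(-a*t^2) is sqrt(pi/a)*e^(-omega^2/(4a)).
With a=7: F(omega)=sqrt(pi/7)*e^(-omega^2/28)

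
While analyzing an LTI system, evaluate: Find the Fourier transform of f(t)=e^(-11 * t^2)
The Fourier transform of a Gaussian e^(-a*t^2) is sqrt(pi/a)*e^(-omega^2/(4a)).
With a = 11: F(omega) = sqrt(pi/11)*e^(-omega^2/44)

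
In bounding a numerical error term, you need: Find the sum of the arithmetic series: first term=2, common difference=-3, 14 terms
Last term: a_n=2 + (14 - 1)·-3=-37
Sum=n(a_1 + a_n)/2=14(2 + (-37))/2=-245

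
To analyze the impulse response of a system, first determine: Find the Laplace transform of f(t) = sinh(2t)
L{sinh(at)} = a/(s²-a²)
L{sinh(2t)} = 2/(s²-4)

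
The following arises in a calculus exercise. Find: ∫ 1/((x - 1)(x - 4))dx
Partial fractions: 1/((x-1)(x-4)) = A/(x-1)+B/(x-4)
A = -1/3, B = 1/3
∫ [-1/3· 1/(x-1)+1/3· 1/(x-4)] dx
= (1/3)[ln|x-4| - ln|x-1|]+C

Answer: (1/3)·ln|(x-4)/(x-1)|+C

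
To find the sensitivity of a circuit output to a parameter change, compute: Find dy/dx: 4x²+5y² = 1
Differentiate: 8x+10y·(dy/dx)=0
dy/dx=-8x/(10y)=-(4/5)·(x/y)

Answer: dy/dx=-(4/5)·(x/y)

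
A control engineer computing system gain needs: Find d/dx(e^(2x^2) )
Chain rule: d/dx[e^u] = e^u · u' where u = 2x^2
u' = 4x

Answer: 4x·e^(2x^2)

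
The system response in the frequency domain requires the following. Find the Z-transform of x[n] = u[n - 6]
Using the time-shift property: Z{u[n-6]} = z^(-6) * z/(z-1)
= z^(-5)/(z-1)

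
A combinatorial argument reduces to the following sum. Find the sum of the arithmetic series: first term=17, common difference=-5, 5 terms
Last term: a_n = 17+(5-1)·-5 = -3
Sum = n(a_1+a_n)/2 = 5(17+(-3))/2 = 35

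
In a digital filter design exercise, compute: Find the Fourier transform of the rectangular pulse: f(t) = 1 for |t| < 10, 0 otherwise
F(omega)=integral from -10 to 10 of e^(-j*omega*t) dt
=2*sin(10*omega)/omega=20*sinc(10*omega/pi)

Answer: 2*sin(10*omega)/omega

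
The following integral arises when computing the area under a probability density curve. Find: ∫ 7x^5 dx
Using power rule: ∫ 7x^5 dx=7/6 x^6 + C=(7/6)x^6 + C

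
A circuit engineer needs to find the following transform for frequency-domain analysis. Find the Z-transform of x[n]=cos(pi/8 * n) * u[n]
Z{cos(w0*n)*u[n]} = z(z - cos(w0))/(z^2 - 2z*cos(w0) + 1)
With w0 = pi/8: X(z) = z(z - cos(pi/8))/(z^2 - 2z*cos(pi/8) + 1)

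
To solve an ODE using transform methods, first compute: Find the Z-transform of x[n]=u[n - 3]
Using the time-shift property: Z{u[n-3]} = z^(-3)*z/(z-1)
= z^(-2)/(z-1)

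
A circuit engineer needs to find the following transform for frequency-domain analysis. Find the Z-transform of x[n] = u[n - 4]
Using the time-shift property: Z{u[n-4]}=z^(-4)*z/(z-1)
=z^(-3)/(z-1)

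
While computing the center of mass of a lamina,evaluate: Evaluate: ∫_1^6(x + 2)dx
Step 1: Find antiderivative F(x)=(1/2)x^2+2x
Step 2: F(6) - F(1)=30 - (5/2)=55/2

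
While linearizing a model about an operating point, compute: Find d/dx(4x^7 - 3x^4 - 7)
Power rule: d/dx(ax^n) = n·a·x^(n-1)
Term by term: 28·x^6 - 12·x^3

Answer: 28x^6 - 12x^3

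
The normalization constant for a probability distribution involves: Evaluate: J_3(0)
J_n(0)=0 for all n > 0 (Bessel function of first kind)
J_3(0)=0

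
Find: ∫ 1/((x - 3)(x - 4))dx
Partial fractions: 1/((x-3)(x-4)) = A/(x-3)+B/(x-4)
A = -1, B = 1
∫ [-1· 1/(x-3)+1· 1/(x-4)] dx
= (1)[ln|x-4| - ln|x-3|]+C

Answer: ln|(x-4)/(x-3)|+C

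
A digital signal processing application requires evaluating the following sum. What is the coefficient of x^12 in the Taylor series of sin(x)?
sin(x) has only odd powers. Coefficient of x^12 = 0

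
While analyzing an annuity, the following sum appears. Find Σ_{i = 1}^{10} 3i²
= 3·n(n+1)(2n+1)/6 = 3·10·11·21/6 = 1155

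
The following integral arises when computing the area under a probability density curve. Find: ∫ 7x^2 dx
Using power rule: ∫ 7x^2 dx = 7/3 x^3+C = (7/3)x^3+C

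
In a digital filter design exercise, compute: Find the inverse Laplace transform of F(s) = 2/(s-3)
L^(-1){2/(s-a)}=c·e^(at)
Here a=3, c=2

Answer: 2e^(3t)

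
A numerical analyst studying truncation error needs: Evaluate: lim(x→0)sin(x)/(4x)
L'Hôpital (0/0): lim cos(x)/4=1/4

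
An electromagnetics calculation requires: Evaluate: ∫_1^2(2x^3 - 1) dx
Step 1: Find antiderivative F(x) = (1/2)x^4 - x
Step 2: F(2) - F(1) = 6 - (-1/2) = 13/2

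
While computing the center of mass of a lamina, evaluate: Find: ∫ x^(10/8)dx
Power rule: ∫ x^(5/4) dx = x^(9/4)/(9/4)+C

Answer: (4/9)·x^(9/4)+C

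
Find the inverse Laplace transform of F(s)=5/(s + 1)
L^(-1){5/(s-a)}=c·e^(at)
Here a=-1, c=5

Answer: 5e^(-t)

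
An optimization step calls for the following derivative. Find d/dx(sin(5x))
Chain rule: d/dx[sin(u)]=cos(u)·u' where u=5x
u'=5

Answer: 5·cos(5x)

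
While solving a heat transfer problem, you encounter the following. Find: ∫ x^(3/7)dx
Power rule: ∫ x^(3/7) dx = x^(10/7)/(10/7) + C

Answer: (7/10)·x^(10/7) + C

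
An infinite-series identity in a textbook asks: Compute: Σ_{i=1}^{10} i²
Using formula: Σ i^2=n(n+1)(2n+1)/6=10·11·21/6=385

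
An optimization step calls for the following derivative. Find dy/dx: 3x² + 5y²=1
Differentiate: 6x+10y·(dy/dx)=0
dy/dx=-6x/(10y)=-(3/5)·(x/y)

Answer: dy/dx=-(3/5)·(x/y)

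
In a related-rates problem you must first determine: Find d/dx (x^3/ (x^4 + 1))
Quotient rule: (f/g)'=(f'g - fg')/g²
f=x^3, f'=3x^2
g=x^4+1, g'=4x^3

Answer: (3x^2·(x^4+1)-4x^6)/(x^4+1)²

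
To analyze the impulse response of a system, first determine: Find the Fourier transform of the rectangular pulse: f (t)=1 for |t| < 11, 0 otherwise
F(omega) = integral from -11 to 11 of e^(-j*omega*t) dt
= 2*sin(11*omega)/omega = 22*sinc(11*omega/pi)

Answer: 2*sin(11*omega)/omega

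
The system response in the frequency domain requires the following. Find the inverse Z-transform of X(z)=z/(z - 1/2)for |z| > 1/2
Standard pair: z/(z-a) <-> a^n*u[n] for causal signals
With a = 1/2: x[n] = (1/2)^n*u[n]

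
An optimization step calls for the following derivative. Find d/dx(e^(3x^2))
Chain rule: d/dx[e^u]=e^u · u' where u=3x^2
u'=6x

Answer: 6x·e^(3x^2)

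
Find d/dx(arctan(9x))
d/dx[arctan(u)]=u'/(1+u²), u=9x, u'=9

Answer: 9/(1+81x²)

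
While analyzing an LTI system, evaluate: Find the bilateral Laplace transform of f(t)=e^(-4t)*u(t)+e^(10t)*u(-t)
For e^(-4t) * u(t): L=1/(s + 4), Re(s) > -4
For e^(10t) * u(-t): L=-1/(s-10), Re(s) < 10
Combined: F(s)=1/(s + 4) - 1/(s-10), -4 < Re(s) < 10

Answer: 1/(s + 4) - 1/(s-10), ROC: -4 < Re(s) < 10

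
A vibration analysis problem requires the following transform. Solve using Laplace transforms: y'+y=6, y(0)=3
Take L of both sides: sY(s)-3+Y(s) = 6/s
Y(s)(s+1) = 6/s+3
Y(s) = 6/(s(s+1))+3/(s+1)
Partial fractions: 6/(s(s+1)) = 6/s - 6/(s+1)
So Y(s) = 6/s - 3/(s+1)
Inverse transform (L^(-1){1/s} = 1, L^(-1){1/(s+1)} = e^(-t)):

Answer: y(t) = 6-3·e^(-t)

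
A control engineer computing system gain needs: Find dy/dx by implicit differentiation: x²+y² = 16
Differentiate both sides: 2x + 2y·(dy/dx)=0
Solve: dy/dx=-2x/(2y)=-x/y

Answer: dy/dx=-x/y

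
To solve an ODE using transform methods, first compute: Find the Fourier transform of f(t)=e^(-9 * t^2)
The Fourier transform of a Gaussian e^(-a * t^2) is sqrt(pi/a) * e^(-omega^2/(4a)).
With a=9: F(omega)=sqrt(pi)/3 * e^(-omega^2/36)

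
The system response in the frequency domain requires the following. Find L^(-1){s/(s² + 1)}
L^(-1){s/(s² + w²)}=cos(wt)
Here w=1

Answer: cos(t)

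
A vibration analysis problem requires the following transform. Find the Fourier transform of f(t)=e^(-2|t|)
Using the standard pair: F{e^(-a|t|)}=2a/(a^2 + omega^2)
With a=2: F(omega)=4/(4 + omega^2)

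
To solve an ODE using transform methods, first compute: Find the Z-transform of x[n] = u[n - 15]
Using the time-shift property: Z{u[n-15]}=z^(-15) * z/(z-1)
=z^(-14)/(z-1)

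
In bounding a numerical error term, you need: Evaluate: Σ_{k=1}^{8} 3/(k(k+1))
Partial fractions: 3/(k(k + 1))=3/k - 3/(k + 1)
Telescoping sum: 3(1 - 1/9)=3·8/9

Answer: 8/3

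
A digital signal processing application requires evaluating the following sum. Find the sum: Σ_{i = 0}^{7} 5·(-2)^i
Geometric series: S = a(1 - r^n)/(1 - r)
a = 5, r = -2, n = 8
S = 5(1-256)/3 = -425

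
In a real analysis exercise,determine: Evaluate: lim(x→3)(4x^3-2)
Polynomial is continuous, so substitute x=3:
4·3^3-2=106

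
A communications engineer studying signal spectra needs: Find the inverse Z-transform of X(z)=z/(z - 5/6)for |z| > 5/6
Standard pair: z/(z-a) <-> a^n * u[n] for causal signals
With a = 5/6: x[n] = (5/6)^n * u[n]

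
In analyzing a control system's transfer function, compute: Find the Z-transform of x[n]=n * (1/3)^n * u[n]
Using the property Z{n * a^n * u[n]} = az/(z-a)^2
With a = 1/3: X(z) = (1/3)z/(z - 1/3)^2, |z| > 1/3

Answer: (1/3)z/(z - 1/3)^2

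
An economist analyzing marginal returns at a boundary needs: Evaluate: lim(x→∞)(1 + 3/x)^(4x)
Rewrite as [(1 + 3/x)^x]^4.
lim(1 + 3/x)^x=e^3, so limit=(e^3)^4=e^12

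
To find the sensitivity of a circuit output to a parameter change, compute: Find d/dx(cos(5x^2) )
Chain rule: d/dx[cos(u)] = -sin(u)·u' where u = 5x^2
u' = 10x

Answer: -10x·sin(5x^2)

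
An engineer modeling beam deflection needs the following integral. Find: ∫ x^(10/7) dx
Power rule: ∫ x^(10/7) dx = x^(17/7)/(17/7) + C

Answer: (7/17)·x^(17/7) + C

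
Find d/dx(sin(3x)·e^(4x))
Product rule: (fg)'=f'g+fg'
f=sin(3x), f'=3·cos(3x)
g=e^(4x), g'=4·e^(4x)

Answer: 3·cos(3x)·e^(4x)+4·sin(3x)·e^(4x)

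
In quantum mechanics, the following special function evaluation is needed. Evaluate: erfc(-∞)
erfc(x)=1 - erf(x); erfc(-∞)=1 - erf(-∞)=1 - (-1)=2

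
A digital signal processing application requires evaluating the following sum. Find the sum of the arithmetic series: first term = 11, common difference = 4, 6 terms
Last term: a_n=11+(6-1)·4=31
Sum=n(a_1+a_n)/2=6(11+31)/2=126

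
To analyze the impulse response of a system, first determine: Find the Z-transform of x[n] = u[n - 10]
Using the time-shift property: Z{u[n-10]}=z^(-10)*z/(z-1)
=z^(-9)/(z-1)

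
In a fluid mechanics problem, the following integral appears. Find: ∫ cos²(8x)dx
Using identity cos²(u) = (1 + cos(2u))/2:
∫ (1 + cos(16x))/2 dx = x/2 + sin(16x)/32 + C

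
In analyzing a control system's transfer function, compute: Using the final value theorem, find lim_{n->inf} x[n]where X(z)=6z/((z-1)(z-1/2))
Final value theorem: lim x[n]=lim_{z->1} (z-1)*X(z)
(z-1)*X(z)=6z/(z-1/2)
As z->1: 6/(1-1/2)=6/(1/2)=12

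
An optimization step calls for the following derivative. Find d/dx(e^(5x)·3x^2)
Product rule: (fg)'=f'g+fg'
f=e^(5x), f'=5·e^(5x)
g=3x^2, g'=6x

Answer: 15·e^(5x)·x^2+6·e^(5x)·x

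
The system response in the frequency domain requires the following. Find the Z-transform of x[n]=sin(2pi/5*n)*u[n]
Z{sin(w0 * n) * u[n]} = z * sin(w0)/(z^2-2z * cos(w0)+1)
With w0 = 2pi/5: X(z) = z * sin(2pi/5)/(z^2-2z * cos(2pi/5)+1)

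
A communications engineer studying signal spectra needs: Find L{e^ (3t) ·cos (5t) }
First shifting: L{e^(at)f(t)}=F(s-a)
L{cos(5t)}=s/(s²+25)
Shift: (s-3)/((s-3)²+25)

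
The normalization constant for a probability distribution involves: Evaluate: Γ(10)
Γ(n)=(n-1)! for positive integers
Γ(10)=9!=362880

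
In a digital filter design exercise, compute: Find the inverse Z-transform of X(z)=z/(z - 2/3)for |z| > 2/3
Standard pair: z/(z-a) <-> a^n*u[n] for causal signals
With a=2/3: x[n]=(2/3)^n*u[n]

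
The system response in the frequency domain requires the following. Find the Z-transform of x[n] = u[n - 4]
Using the time-shift property: Z{u[n-4]}=z^(-4) * z/(z-1)
=z^(-3)/(z-1)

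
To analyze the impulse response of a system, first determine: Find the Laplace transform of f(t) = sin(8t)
L{sin(wt)}=w/(s²+w²)
L{sin(8t)}=8/(s²+64)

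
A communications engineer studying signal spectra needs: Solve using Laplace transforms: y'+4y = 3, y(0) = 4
Take L of both sides: sY(s) - 4 + 4Y(s) = 3/s
Y(s)(s + 4) = 3/s + 4
Y(s) = 3/(s(s + 4)) + 4/(s + 4)
Partial fractions: 3/(s(s + 4)) = (3/4)/s - (3/4)/(s + 4)
So Y(s) = (3/4)/s + (13/4)/(s + 4)
Inverse transform (L^(-1){1/s} = 1, L^(-1){1/(s + 4)} = e^(-4t)):

Answer: y(t) = 3/4 + (13/4)·e^(-4t)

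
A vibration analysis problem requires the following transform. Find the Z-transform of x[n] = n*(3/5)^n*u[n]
Using the property Z{n*a^n*u[n]} = az/(z-a)^2
With a = 3/5: X(z) = (3/5)z/(z - 3/5)^2, |z| > 3/5

Answer: (3/5)z/(z - 3/5)^2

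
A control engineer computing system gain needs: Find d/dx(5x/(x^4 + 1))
Quotient rule: (f/g)'=(f'g - fg')/g²
f=5x, f'=5
g=x^4 + 1, g'=4x^3

Answer: (5·(x^4 + 1) - 20x^4)/(x^4 + 1)²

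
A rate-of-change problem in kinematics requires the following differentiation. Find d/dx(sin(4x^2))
Chain rule: d/dx[sin(u)]=cos(u)·u' where u=4x^2
u'=8x

Answer: 8x·cos(4x^2)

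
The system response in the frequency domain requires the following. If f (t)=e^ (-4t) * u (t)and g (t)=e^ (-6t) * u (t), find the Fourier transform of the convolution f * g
By the convolution theorem: F{f * g} = F(omega) * G(omega)
F(omega) = 1/(4 + j * omega), G(omega) = 1/(6 + j * omega)
F{f * g} = 1/((4 + j * omega)(6 + j * omega))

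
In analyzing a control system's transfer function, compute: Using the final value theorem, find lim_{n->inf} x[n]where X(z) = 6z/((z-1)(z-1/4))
Final value theorem: lim x[n]=lim_{z->1} (z-1) * X(z)
(z-1) * X(z)=6z/(z-1/4)
As z->1: 6/(1-1/4)=6/(3/4)=8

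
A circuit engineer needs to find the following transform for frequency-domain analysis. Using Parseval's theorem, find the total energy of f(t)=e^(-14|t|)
Parseval's theorem: E = integral |f(t)|^2 dt = (1/2pi) integral |F(omega)|^2 domega
E = integral_{-inf}^{inf} e^(-28|t|) dt = 2 * integral_0^inf e^(-28t) dt = 2/(2 * 14) = 1/14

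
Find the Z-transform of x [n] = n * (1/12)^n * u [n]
Using the property Z{n*a^n*u[n]}=az/(z-a)^2
With a=1/12: X(z)=(1/12)z/(z - 1/12)^2, |z| > 1/12

Answer: (1/12)z/(z - 1/12)^2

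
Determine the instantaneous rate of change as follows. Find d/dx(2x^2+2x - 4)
Power rule: d/dx(ax^n)=n·a·x^(n-1)
Term by term: 4·x + 2

Answer: 4x + 2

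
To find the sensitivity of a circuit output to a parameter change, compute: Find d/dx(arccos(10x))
d/dx[arccos(u)]=-u'/√(1-u²), u=10x, u'=10

Answer: -10/√(1 - 100x²)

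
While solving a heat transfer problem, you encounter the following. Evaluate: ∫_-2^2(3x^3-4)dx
Step 1: Find antiderivative F(x)=(3/4)x^4-4x
Step 2: F(2) - F(-2)=4 - (20)=-16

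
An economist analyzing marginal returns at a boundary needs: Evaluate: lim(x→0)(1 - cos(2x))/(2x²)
Using 1-cos(u) ≈ u²/2 for small u:
(1-cos(2x)) ≈ (2x)²/2=4x²/2
So limit=4/(2·2)=1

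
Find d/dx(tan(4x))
Chain rule: d/dx[tan(u)] = sec²(u)·u' where u = 4x
u' = 4

Answer: 4·sec²(4x)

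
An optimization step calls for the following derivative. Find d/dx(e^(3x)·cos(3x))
Product rule: (fg)' = f'g + fg'
f = e^(3x), f' = 3·e^(3x)
g = cos(3x), g' = -3·sin(3x)

Answer: 3·e^(3x)·cos(3x) - 3·e^(3x)·sin(3x)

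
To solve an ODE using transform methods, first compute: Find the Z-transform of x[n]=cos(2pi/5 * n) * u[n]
Z{cos(w0*n)*u[n]} = z(z - cos(w0))/(z^2-2z*cos(w0)+1)
With w0 = 2pi/5: X(z) = z(z - cos(2pi/5))/(z^2-2z*cos(2pi/5)+1)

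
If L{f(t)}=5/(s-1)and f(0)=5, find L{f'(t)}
L{f'(t)} = s·F(s) - f(0) = 5s/(s-1)-5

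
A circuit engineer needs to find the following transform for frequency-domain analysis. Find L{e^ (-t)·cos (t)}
First shifting: L{e^(at)f(t)}=F(s-a)
L{cos(t)}=s/(s² + 1)
Shift: (s + 1)/((s + 1)² + 1)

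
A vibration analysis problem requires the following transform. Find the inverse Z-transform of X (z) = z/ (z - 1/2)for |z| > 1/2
Standard pair: z/(z-a) <-> a^n * u[n] for causal signals
With a = 1/2: x[n] = (1/2)^n * u[n]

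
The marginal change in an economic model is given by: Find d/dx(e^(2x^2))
Chain rule: d/dx[e^u]=e^u · u' where u=2x^2
u'=4x

Answer: 4x·e^(2x^2)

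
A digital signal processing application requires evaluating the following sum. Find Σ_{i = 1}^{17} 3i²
=3·n(n+1)(2n+1)/6=3·17·18·35/6=5355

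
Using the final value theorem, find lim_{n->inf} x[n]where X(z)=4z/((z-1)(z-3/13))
Final value theorem: lim x[n] = lim_{z->1} (z-1)*X(z)
(z-1)*X(z) = 4z/(z-3/13)
As z->1: 4/(1-3/13) = 4/(10/13) = 26/5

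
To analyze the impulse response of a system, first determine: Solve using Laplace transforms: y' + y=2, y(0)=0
Take L of both sides: sY(s) - 0 + Y(s) = 2/s
Y(s)(s + 1) = 2/s + 0
Y(s) = 2/(s(s + 1)) + 0/(s + 1)
Partial fractions: 2/(s(s + 1)) = 2/s - 2/(s + 1)
So Y(s) = 2/s - 2/(s + 1)
Inverse transform (L^(-1){1/s} = 1, L^(-1){1/(s + 1)} = e^(-t)):

Answer: y(t) = 2 - 2·e^(-t)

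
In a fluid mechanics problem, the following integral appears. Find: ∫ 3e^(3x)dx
Since d/dx[e^(3x)]=3e^(3x), we get 1 e^(3x) + C

Answer: e^(3x) + C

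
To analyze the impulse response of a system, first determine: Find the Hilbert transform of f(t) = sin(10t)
The Hilbert transform shifts each frequency component by -pi/2.
H{sin(wt)}=-cos(wt)
With w=10: H{sin(10t)}=-cos(10t)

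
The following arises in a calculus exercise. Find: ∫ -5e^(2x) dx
Since d/dx[e^(2x)] = 2e^(2x), we get -5/2 e^(2x)+C

Answer: (-5/2)e^(2x)+C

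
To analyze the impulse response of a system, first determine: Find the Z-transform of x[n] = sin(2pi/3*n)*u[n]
Z{sin(w0 * n) * u[n]}=z * sin(w0)/(z^2 - 2z * cos(w0) + 1)
With w0=2pi/3: X(z)=z * sin(2pi/3)/(z^2 - 2z * cos(2pi/3) + 1)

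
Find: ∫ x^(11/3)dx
Power rule: ∫ x^(11/3) dx=x^(14/3)/(14/3)+C

Answer: (3/14)·x^(14/3)+C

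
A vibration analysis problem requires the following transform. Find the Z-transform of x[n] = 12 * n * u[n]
Z{n * u[n]}=z/(z-1)^2
By linearity: Z{12 * n * u[n]}=12z/(z-1)^2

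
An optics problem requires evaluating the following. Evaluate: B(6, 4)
B(x,y) = Γ(x)Γ(y)/Γ(x+y) = (x-1)!(y-1)!/(x+y-1)!
B(6,4) = 5!·3!/9! = 1/504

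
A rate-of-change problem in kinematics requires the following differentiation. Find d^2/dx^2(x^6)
Apply power rule 2 times:
d^1: 6x^5
d^2: 30x^4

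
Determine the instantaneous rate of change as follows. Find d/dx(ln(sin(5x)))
Chain rule: d/dx[ln(u)]=u'/u where u=sin(5x)
u'=5cos(5x)

Answer: (5cos(5x))/(sin(5x))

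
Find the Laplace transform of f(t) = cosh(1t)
L{cosh(at)}=s/(s²-a²)
L{cosh(1t)}=s/(s²-1)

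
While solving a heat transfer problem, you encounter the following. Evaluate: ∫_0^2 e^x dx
Antiderivative: e^x
Evaluate: (e^2 - 1)

Answer: e^2 - 1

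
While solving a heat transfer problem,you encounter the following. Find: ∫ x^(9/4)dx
Power rule: ∫ x^(9/4) dx=x^(13/4)/(13/4)+C

Answer: (4/13)·x^(13/4)+C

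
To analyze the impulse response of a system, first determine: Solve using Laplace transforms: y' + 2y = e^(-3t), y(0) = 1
Take L: sY - 1+2Y = 1/(s+3)
Y(s+2) = 1/(s+3)+1
Y = 1/((s+3)(s+2))+1/(s+2)
Partial fractions: 1/((s+3)(s+2)) = -1/(s+3)+1/(s+2)
So Y = -1/(s+3)+2/(s+2)
Inverse Laplace transform (L^(-1){1/(s+3)} = e^(-3t), L^(-1){1/(s+2)} = e^(-2t)):

Answer: y(t) = -1·e^(-3t)+2·e^(-2t)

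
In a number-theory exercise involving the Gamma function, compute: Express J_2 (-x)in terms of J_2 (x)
For integer n: J_n(-x)=(-1)^n J_n(x)
With n=2: J_2(-x)=(-1)^2 J_2(x)=J_2(x)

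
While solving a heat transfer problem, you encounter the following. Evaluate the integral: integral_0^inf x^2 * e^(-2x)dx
This is a Gamma integral. Substitute u = 2x (du = 2 dx):
integral_0^inf x^2*e^(-2x) dx = (1/2^3) integral_0^inf u^2*e^(-u) du
= Gamma(3)/2^3 = 2!/2^3 = 2/8

Answer: 1/4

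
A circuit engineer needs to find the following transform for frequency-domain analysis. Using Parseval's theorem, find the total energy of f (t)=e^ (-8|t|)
Parseval's theorem: E=integral |f(t)|^2 dt=(1/2pi) integral |F(omega)|^2 domega
E=integral_{-inf}^{inf} e^(-16|t|) dt=2 * integral_0^inf e^(-16t) dt=2/(2 * 8)=1/8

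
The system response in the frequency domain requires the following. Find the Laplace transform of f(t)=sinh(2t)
L{sinh(at)}=a/(s²-a²)
L{sinh(2t)}=2/(s²-4)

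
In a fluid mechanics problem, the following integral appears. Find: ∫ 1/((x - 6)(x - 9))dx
Partial fractions: 1/((x-6)(x-9)) = A/(x-6)+B/(x-9)
A = -1/3, B = 1/3
∫ [-1/3· 1/(x-6)+1/3· 1/(x-9)] dx
= (1/3)[ln|x-9| - ln|x-6|]+C

Answer: (1/3)·ln|(x-9)/(x-6)|+C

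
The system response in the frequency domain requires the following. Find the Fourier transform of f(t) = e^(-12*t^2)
The Fourier transform of a Gaussian e^(-a*t^2) is sqrt(pi/a)*e^(-omega^2/(4a)).
With a = 12: F(omega) = sqrt(pi/12)*e^(-omega^2/48)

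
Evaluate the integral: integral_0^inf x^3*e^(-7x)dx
This is a Gamma integral. Substitute u = 7x (du = 7 dx):
integral_0^inf x^3*e^(-7x) dx = (1/7^4) integral_0^inf u^3*e^(-u) du
= Gamma(4)/7^4 = 3!/7^4 = 6/2401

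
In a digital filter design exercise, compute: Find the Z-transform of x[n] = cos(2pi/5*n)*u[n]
Z{cos(w0*n)*u[n]}=z(z - cos(w0))/(z^2 - 2z*cos(w0) + 1)
With w0=2pi/5: X(z)=z(z - cos(2pi/5))/(z^2 - 2z*cos(2pi/5) + 1)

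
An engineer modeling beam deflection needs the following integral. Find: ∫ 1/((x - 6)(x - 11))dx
Partial fractions: 1/((x-6)(x-11))=A/(x-6)+B/(x-11)
A=-1/5, B=1/5
∫ [-1/5· 1/(x-6)+1/5· 1/(x-11)] dx
=(1/5)[ln|x-11| - ln|x-6|]+C

Answer: (1/5)·ln|(x-11)/(x-6)|+C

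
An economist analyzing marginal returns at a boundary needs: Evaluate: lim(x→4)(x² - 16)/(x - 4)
Factor: (x² - 16)=(x-4)(x+4)
Cancel (x-4): lim(x→4) (x+4)=8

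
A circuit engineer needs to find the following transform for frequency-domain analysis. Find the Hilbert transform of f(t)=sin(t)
The Hilbert transform shifts each frequency component by -pi/2.
H{sin(wt)}=-cos(wt)
With w=1: H{sin(t)}=-cos(t)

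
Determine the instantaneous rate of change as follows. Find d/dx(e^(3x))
Chain rule: d/dx[e^u]=e^u · u' where u=3x
u'=3

Answer: 3·e^(3x)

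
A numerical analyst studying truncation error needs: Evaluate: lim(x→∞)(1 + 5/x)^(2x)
Rewrite as [(1+5/x)^x]^2.
lim(1+5/x)^x = e^5, so limit = (e^5)^2 = e^10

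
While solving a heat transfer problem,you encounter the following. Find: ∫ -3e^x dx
Since d/dx[e^x] = +e^x, we get -3e^x+C

Answer: -3e^x+C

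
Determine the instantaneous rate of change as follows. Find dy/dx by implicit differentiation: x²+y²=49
Differentiate both sides: 2x + 2y·(dy/dx)=0
Solve: dy/dx=-2x/(2y)=-x/y

Answer: dy/dx=-x/y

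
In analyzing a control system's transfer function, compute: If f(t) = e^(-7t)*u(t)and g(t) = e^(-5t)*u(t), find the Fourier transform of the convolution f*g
By the convolution theorem: F{f * g} = F(omega) * G(omega)
F(omega) = 1/(7+j * omega), G(omega) = 1/(5+j * omega)
F{f * g} = 1/((7+j * omega)(5+j * omega))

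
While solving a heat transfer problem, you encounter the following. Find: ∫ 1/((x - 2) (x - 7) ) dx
Partial fractions: 1/((x-2)(x-7))=A/(x-2)+B/(x-7)
A=-1/5, B=1/5
∫ [-1/5· 1/(x-2)+1/5· 1/(x-7)] dx
=(1/5)[ln|x-7| - ln|x-2|]+C

Answer: (1/5)·ln|(x-7)/(x-2)|+C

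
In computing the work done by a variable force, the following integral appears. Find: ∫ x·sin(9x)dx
By parts: u = x, dv = sin(9x) dx
du = dx, v = -cos(9x)/9
= -x·cos(9x)/9+sin(9x)/9²+C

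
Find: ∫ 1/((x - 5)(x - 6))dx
Partial fractions: 1/((x-5)(x-6)) = A/(x-5)+B/(x-6)
A = -1, B = 1
∫ [-1· 1/(x-5)+1· 1/(x-6)] dx
= (1)[ln|x-6| - ln|x-5|]+C

Answer: ln|(x-6)/(x-5)|+C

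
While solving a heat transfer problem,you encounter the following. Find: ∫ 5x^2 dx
Using power rule: ∫ 5x^2 dx=5/3 x^3 + C=(5/3)x^3 + C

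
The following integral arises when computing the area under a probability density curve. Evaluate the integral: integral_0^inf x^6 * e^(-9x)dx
This is a Gamma integral. Substitute u = 9x (du = 9 dx):
integral_0^inf x^6*e^(-9x) dx = (1/9^7) integral_0^inf u^6*e^(-u) du
= Gamma(7)/9^7 = 6!/9^7 = 720/4782969

Answer: 80/531441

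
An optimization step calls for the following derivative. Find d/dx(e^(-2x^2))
Chain rule: d/dx[e^u] = e^u · u' where u = -2x^2
u' = -4x

Answer: -4x·e^(-2x^2)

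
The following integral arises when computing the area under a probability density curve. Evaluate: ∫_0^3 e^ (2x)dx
Antiderivative: (1/2)e^(2x)
Evaluate: (1/2)(e^6 - 1)

Answer: (e^6 - 1)/2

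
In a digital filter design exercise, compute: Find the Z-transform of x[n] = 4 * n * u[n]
Z{n * u[n]}=z/(z-1)^2
By linearity: Z{4 * n * u[n]}=4z/(z-1)^2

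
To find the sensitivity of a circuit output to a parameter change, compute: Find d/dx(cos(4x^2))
Chain rule: d/dx[cos(u)] = -sin(u)·u' where u = 4x^2
u' = 8x

Answer: -8x·sin(4x^2)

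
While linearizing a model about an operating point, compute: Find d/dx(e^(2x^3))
Chain rule: d/dx[e^u]=e^u · u' where u=2x^3
u'=6x^2

Answer: 6x^2·e^(2x^3)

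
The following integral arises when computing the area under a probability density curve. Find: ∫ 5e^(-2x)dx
Since d/dx[e^(-2x)]=-2e^(-2x), we get -5/2 e^(-2x) + C

Answer: (-5/2)e^(-2x) + C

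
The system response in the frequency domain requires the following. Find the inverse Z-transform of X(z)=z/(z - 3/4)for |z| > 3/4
Standard pair: z/(z-a) <-> a^n * u[n] for causal signals
With a = 3/4: x[n] = (3/4)^n * u[n]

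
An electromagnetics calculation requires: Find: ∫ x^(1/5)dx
Power rule: ∫ x^(1/5) dx=x^(6/5)/(6/5)+C

Answer: (5/6)·x^(6/5)+C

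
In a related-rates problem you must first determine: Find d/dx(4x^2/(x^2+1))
Quotient rule: (f/g)'=(f'g - fg')/g²
f=4x^2, f'=8x
g=x^2+1, g'=2x

Answer: (8x·(x^2+1)-8x^3)/(x^2+1)²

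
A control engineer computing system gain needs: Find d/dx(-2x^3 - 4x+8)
Power rule: d/dx(ax^n) = n·a·x^(n-1)
Term by term: -6·x^2 - 4

Answer: -6x^2 - 4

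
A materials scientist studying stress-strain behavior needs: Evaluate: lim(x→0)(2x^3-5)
Polynomial is continuous, so substitute x=0:
2·0^3 - 5=-5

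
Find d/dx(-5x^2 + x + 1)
Power rule: d/dx(ax^n)=n·a·x^(n-1)
Term by term: -10·x + 1

Answer: -10x + 1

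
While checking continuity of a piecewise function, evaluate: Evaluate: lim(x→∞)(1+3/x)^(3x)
Rewrite as [(1+3/x)^x]^3.
lim(1+3/x)^x = e^3, so limit = (e^3)^3 = e^9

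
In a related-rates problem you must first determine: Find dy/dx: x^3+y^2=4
Differentiate: 3x^2 + 2y·(dy/dx) = 0
dy/dx = -3x^2/(2y)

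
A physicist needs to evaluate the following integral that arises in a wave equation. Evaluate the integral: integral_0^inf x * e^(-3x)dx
This is a Gamma integral. Substitute u=3x (du=3 dx):
integral_0^inf x*e^(-3x) dx=(1/3^2) integral_0^inf u^1*e^(-u) du
=Gamma(2)/3^2=1!/3^2=1/9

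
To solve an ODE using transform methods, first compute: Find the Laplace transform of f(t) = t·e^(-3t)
L{t·e^(at)} = 1/(s-a)²
L{t·e^(-3t)} = 1/(s + 3)²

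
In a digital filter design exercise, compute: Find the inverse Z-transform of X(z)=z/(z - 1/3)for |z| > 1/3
Standard pair: z/(z-a) <-> a^n*u[n] for causal signals
With a = 1/3: x[n] = (1/3)^n*u[n]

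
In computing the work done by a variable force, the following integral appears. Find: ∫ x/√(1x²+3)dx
Let u=x²+3, du=2x dx
∫ (1/2)·u^(-1/2) du=√u+C

Answer: √(x²+3)+C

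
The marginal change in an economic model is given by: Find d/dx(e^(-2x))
Chain rule: d/dx[e^u] = e^u · u' where u = -2x
u' = -2

Answer: -2·e^(-2x)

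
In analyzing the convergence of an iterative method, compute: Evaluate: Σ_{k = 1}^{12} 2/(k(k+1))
Partial fractions: 2/(k(k+1))=2/k - 2/(k+1)
Telescoping sum: 2(1-1/13)=2·12/13

Answer: 24/13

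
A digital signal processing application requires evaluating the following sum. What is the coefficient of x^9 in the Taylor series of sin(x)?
sin(x)=Σ (-1)^k x^(2k+1)/(2k+1)!
For x^9: (-1)^4/9!=1/362880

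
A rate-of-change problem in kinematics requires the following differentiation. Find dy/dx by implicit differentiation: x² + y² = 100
Differentiate both sides: 2x+2y·(dy/dx)=0
Solve: dy/dx=-2x/(2y)=-x/y

Answer: dy/dx=-x/y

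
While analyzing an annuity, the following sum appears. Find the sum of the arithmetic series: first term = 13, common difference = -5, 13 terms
Last term: a_n=13 + (13 - 1)·-5=-47
Sum=n(a_1 + a_n)/2=13(13 + (-47))/2=-221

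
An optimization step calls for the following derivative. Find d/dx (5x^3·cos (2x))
Product rule: (fg)' = f'g + fg'
f = 5x^3, f' = 15x^2
g = cos(2x), g' = -2·sin(2x)

Answer: 15x^2·cos(2x) - 10x^3·sin(2x)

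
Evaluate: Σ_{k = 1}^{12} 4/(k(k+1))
Partial fractions: 4/(k(k + 1))=4/k - 4/(k + 1)
Telescoping sum: 4(1 - 1/13)=4·12/13

Answer: 48/13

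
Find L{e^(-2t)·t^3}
First shifting: L{e^(at)f(t)}=F(s-a)
L{t^3}=6/s^4
Shift s → s + 2: 6/(s + 2)^4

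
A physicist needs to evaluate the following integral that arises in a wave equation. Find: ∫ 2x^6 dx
Using power rule: ∫ 2x^6 dx=2/7 x^7 + C=(2/7)x^7 + C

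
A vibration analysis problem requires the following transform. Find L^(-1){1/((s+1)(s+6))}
Partial fractions: 1/((s+1)(s+6))=A/(s+1)+B/(s+6)
Cover-up: A=1/(s+6)|_{s=-1}=1/5; B=1/(s+1)|_{s=-6}=-1/5
L^(-1)=(1/5)e^(-t) - (1/5)e^(-6t)

Answer: (1/5)(e^(-t) - e^(-6t))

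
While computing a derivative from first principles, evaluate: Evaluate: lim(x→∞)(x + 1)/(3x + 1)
Divide numerator and denominator by x:
lim (1+1/x)/(3+1/x) = 1/3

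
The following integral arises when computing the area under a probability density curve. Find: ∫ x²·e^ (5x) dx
Integration by parts twice:
First: u=x², dv=e^(5x) dx => x²e^(5x)/5 - (2/5)∫ xe^(5x) dx
Second (∫ xe^(5x) dx): xe^(5x)/5 - e^(5x)/25
Combining: e^(5x)(x²/5-2x/25+2/125)+C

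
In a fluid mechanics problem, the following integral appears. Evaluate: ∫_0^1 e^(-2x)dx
Antiderivative: (1/(-2))e^(-2x)
Evaluate: (1/(-2))(e^-2 - 1)

Answer: (e^-2 - 1)/(-2)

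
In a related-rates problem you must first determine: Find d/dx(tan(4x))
Chain rule: d/dx[tan(u)]=sec²(u)·u' where u=4x
u'=4

Answer: 4·sec²(4x)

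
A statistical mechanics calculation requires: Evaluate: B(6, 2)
B(x,y)=Γ(x)Γ(y)/Γ(x+y)=(x-1)!(y-1)!/(x+y-1)!
B(6,2)=5!·1!/7!=1/42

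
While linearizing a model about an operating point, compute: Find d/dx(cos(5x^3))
Chain rule: d/dx[cos(u)] = -sin(u)·u' where u = 5x^3
u' = 15x^2

Answer: -15x^2·sin(5x^3)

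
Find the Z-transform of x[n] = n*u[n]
Standard pair: Z{n*u[n]} = z/(z-1)^2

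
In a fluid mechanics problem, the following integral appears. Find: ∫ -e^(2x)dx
Since d/dx[e^(2x)]=2e^(2x), we get -1/2 e^(2x)+C

Answer: (-1/2)e^(2x)+C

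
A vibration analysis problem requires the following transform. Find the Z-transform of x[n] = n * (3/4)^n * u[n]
Using the property Z{n * a^n * u[n]}=az/(z-a)^2
With a=3/4: X(z)=(3/4)z/(z - 3/4)^2, |z| > 3/4

Answer: (3/4)z/(z - 3/4)^2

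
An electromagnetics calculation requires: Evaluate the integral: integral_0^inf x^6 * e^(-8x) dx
This is a Gamma integral. Substitute u=8x (du=8 dx):
integral_0^inf x^6 * e^(-8x) dx=(1/8^7) integral_0^inf u^6 * e^(-u) du
=Gamma(7)/8^7=6!/8^7=720/2097152

Answer: 45/131072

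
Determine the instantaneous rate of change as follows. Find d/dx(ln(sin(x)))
Chain rule: d/dx[ln(u)]=u'/u where u=sin(x)
u'=cos(x)

Answer: (cos(x))/(sin(x))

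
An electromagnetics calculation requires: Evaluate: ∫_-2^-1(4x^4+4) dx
Step 1: Find antiderivative F(x)=(4/5)x^5 + 4x
Step 2: F(-1) - F(-2)=-24/5 - (-168/5)=144/5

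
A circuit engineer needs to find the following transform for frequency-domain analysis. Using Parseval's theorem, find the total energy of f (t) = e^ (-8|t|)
Parseval's theorem: E=integral |f(t)|^2 dt=(1/2pi) integral |F(omega)|^2 domega
E=integral_{-inf}^{inf} e^(-16|t|) dt=2 * integral_0^inf e^(-16t) dt=2/(2 * 8)=1/8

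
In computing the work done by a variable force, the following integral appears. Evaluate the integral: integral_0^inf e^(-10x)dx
integral_0^inf e^(-10x) dx = [-1/10 * e^(-10x)]_0^inf
= 0 - (-1/10) = 1/10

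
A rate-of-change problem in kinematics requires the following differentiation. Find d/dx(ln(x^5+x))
Chain rule: d/dx[ln(u)]=u'/u where u=x^5+x
u'=5x^4+1

Answer: (5x^4+1)/(x^5+x)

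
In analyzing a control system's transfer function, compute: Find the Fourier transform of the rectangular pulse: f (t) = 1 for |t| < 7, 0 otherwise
F(omega)=integral from -7 to 7 of e^(-j*omega*t) dt
=2*sin(7*omega)/omega=14*sinc(7*omega/pi)

Answer: 2*sin(7*omega)/omega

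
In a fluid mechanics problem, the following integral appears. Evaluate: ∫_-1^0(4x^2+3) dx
Step 1: Find antiderivative F(x)=(4/3)x^3 + 3x
Step 2: F(0) - F(-1)=0 - (-13/3)=13/3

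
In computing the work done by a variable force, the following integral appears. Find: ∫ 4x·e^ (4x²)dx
Let u=4x², du=8x dx
∫ (1/2)e^u du=e^u/2+C

Answer: e^(4x²)/2+C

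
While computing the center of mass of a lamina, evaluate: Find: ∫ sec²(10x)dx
Since d/dx[tan(10x)]=10sec²(10x), integral=tan(10x)/10 + C

Answer: (1/10)tan(10x) + C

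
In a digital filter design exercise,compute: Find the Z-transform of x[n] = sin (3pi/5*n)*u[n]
Z{sin(w0*n)*u[n]} = z*sin(w0)/(z^2-2z*cos(w0)+1)
With w0 = 3pi/5: X(z) = z*sin(3pi/5)/(z^2-2z*cos(3pi/5)+1)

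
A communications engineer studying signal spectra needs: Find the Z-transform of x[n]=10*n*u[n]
Z{n*u[n]} = z/(z-1)^2
By linearity: Z{10*n*u[n]} = 10z/(z-1)^2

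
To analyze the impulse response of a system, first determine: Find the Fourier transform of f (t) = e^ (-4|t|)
Using the standard pair: F{e^(-a|t|)} = 2a/(a^2 + omega^2)
With a = 4: F(omega) = 8/(16 + omega^2)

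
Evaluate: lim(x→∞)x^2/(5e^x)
Apply L'Hôpital 2 times (∞/∞ each time):
Eventually get 2!/(5e^x) → 0

Answer: 0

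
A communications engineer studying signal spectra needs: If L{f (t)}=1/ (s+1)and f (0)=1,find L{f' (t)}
L{f'(t)}=s·F(s) - f(0)=s/(s+1)-1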